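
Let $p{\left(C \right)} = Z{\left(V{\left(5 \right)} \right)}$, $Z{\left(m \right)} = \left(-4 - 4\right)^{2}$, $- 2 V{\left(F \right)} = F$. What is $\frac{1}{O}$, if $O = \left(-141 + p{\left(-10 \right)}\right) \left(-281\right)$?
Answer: $\frac{1}{21637} \approx 4.6217 \cdot 10^{-5}$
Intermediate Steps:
$V{\left(F \right)} = - \frac{F}{2}$
$Z{\left(m \right)} = 64$ ($Z{\left(m \right)} = \left(-4 - 4\right)^{2} = \left(-8\right)^{2} = 64$)
$p{\left(C \right)} = 64$
$O = 21637$ ($O = \left(-141 + 64\right) \left(-281\right) = \left(-77\right) \left(-281\right) = 21637$)
$\frac{1}{O} = \frac{1}{21637}$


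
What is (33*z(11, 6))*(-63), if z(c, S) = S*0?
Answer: 0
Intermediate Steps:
z(c, S) = 0
(33*z(11, 6))*(-63) = (33*0)*(-63) = 0*(-63) = 0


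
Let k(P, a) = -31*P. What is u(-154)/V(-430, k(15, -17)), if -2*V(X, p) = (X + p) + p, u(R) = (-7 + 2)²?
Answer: 5/136 ≈ 0.036765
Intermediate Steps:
u(R) = 25 (u(R) = (-5)² = 25)
V(X, p) = -p - X/2 (V(X, p) = -((X + p) + p)/2 = -(X + 2*p)/2 = -p - X/2)
u(-154)/V(-430, k(15, -17)) = 25/(-(-31)*15 - ½*(-430)) = 25/(-1*(-465) + 215) = 25/(465 + 215) = 25/680 = 25*(1/680) = 5/136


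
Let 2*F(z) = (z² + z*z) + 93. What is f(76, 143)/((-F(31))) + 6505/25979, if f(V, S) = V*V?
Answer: -287001833/52347685 ≈ -5.4826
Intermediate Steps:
f(V, S) = V²
F(z) = 93/2 + z² (F(z) = ((z² + z*z) + 93)/2 = ((z² + z²) + 93)/2 = (2*z² + 93)/2 = (93 + 2*z²)/2 = 93/2 + z²)
f(76, 143)/((-F(31))) + 6505/25979 = 76²/((-(93/2 + 31²))) + 6505/25979 = 5776/((-(93/2 + 961))) + 6505*(1/25979) = 5776/((-1*2015/2)) + 6505/25979 = 5776/(-2015/2) + 6505/25979 = 5776*(-2/2015) + 6505/25979 = -11552/2015 + 6505/25979 = -287001833/52347685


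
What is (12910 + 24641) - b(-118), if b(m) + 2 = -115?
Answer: 37668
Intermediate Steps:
b(m) = -117 (b(m) = -2 - 115 = -117)
(12910 + 24641) - b(-118) = (12910 + 24641) - 1*(-117) = 37551 + 117 = 37668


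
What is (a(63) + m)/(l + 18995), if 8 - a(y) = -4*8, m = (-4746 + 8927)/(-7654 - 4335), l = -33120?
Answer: -475379/169344625 ≈ -0.0028072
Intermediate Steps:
m = -4181/11989 (m = 4181/(-11989) = 4181*(-1/11989) = -4181/11989 ≈ -0.34874)
a(y) = 40 (a(y) = 8 - (-4)*8 = 8 - 1*(-32) = 8 + 32 = 40)
(a(63) + m)/(l + 18995) = (40 - 4181/11989)/(-33120 + 18995) = (475379/11989)/(-14125) = (475379/11989)*(-1/14125) = -475379/169344625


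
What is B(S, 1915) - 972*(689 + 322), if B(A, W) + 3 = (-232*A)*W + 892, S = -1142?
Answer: 506385957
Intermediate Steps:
B(A, W) = 889 - 232*A*W (B(A, W) = -3 + ((-232*A)*W + 892) = -3 + (-232*A*W + 892) = -3 + (892 - 232*A*W) = 889 - 232*A*W)
B(S, 1915) - 972*(689 + 322) = (889 - 232*(-1142)*1915) - 972*(689 + 322) = (889 + 507367760) - 972*1011 = 507368649 - 982692 = 506385957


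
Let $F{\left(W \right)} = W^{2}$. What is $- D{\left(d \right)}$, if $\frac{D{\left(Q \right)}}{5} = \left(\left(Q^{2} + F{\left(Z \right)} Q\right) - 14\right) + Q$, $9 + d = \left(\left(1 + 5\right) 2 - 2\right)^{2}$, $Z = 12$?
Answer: $-107310$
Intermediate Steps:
$d = 91$ ($d = -9 + \left(\left(1 + 5\right) 2 - 2\right)^{2} = -9 + \left(6 \cdot 2 - 2\right)^{2} = -9 + \left(12 - 2\right)^{2} = -9 + 10^{2} = -9 + 100 = 91$)
$D{\left(Q \right)} = -70 + 5 Q^{2} + 725 Q$ ($D{\left(Q \right)} = 5 \left(\left(\left(Q^{2} + 12^{2} Q\right) - 14\right) + Q\right) = 5 \left(\left(\left(Q^{2} + 144 Q\right) - 14\right) + Q\right) = 5 \left(\left(-14 + Q^{2} + 144 Q\right) + Q\right) = 5 \left(-14 + Q^{2} + 145 Q\right) = -70 + 5 Q^{2} + 725 Q$)
$- D{\left(d \right)} = - (-70 + 5 \cdot 91^{2} + 725 \cdot 91) = - (-70 + 5 \cdot 8281 + 65975) = - (-70 + 41405 + 65975) = \left(-1\right) 107310 = -107310$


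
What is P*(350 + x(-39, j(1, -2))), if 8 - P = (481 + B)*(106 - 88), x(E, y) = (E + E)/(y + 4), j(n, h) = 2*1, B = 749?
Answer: -7458484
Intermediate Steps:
j(n, h) = 2
x(E, y) = 2*E/(4 + y) (x(E, y) = (2*E)/(4 + y) = 2*E/(4 + y))
P = -22132 (P = 8 - (481 + 749)*(106 - 88) = 8 - 1230*18 = 8 - 1*22140 = 8 - 22140 = -22132)
P*(350 + x(-39, j(1, -2))) = -22132*(350 + 2*(-39)/(4 + 2)) = -22132*(350 + 2*(-39)/6) = -22132*(350 + 2*(-39)*(⅙)) = -22132*(350 - 13) = -22132*337 = -7458484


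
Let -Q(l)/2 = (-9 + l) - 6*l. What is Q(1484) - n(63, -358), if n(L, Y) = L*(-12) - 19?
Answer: 15633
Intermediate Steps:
n(L, Y) = -19 - 12*L (n(L, Y) = -12*L - 19 = -19 - 12*L)
Q(l) = 18 + 10*l (Q(l) = -2*((-9 + l) - 6*l) = -2*(-9 - 5*l) = 18 + 10*l)
Q(1484) - n(63, -358) = (18 + 10*1484) - (-19 - 12*63) = (18 + 14840) - (-19 - 756) = 14858 - 1*(-775) = 14858 + 775 = 15633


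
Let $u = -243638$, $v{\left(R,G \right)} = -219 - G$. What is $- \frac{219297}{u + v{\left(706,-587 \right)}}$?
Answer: $\frac{73099}{81090} \approx 0.90145$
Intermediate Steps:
$- \frac{219297}{u + v{\left(706,-587 \right)}} = - \frac{219297}{-243638 - -368} = - \frac{219297}{-243638 + \left(-219 + 587\right)} = - \frac{219297}{-243638 + 368} = - \frac{219297}{-243270} = \left(-219297\right) \left(- \frac{1}{243270}\right) = \frac{73099}{81090}$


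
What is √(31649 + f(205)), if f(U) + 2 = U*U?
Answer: 2*√18418 ≈ 271.43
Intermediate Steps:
f(U) = -2 + U² (f(U) = -2 + U*U = -2 + U²)
√(31649 + f(205)) = √(31649 + (-2 + 205²)) = √(31649 + (-2 + 42025)) = √(31649 + 42023) = √73672 = 2*√18418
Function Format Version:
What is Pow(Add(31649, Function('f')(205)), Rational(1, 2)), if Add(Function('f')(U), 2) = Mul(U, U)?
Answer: Mul(2, Pow(18418, Rational(1, 2))) ≈ 271.43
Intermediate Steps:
Function('f')(U) = Add(-2, Pow(U, 2)) (Function('f')(U) = Add(-2, Mul(U, U)) = Add(-2, Pow(U, 2)))
Pow(Add(31649, Function('f')(205)), Rational(1, 2)) = Pow(Add(31649, Add(-2, Pow(205, 2))), Rational(1, 2)) = Pow(Add(31649, Add(-2, 42025)), Rational(1, 2)) = Pow(Add(31649, 42023), Rational(1, 2)) = Pow(73672, Rational(1, 2)) = Mul(2, Pow(18418, Rational(1, 2)))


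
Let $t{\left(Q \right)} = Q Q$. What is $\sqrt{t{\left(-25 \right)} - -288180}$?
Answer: $\sqrt{288805} \approx 537.41$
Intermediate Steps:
$t{\left(Q \right)} = Q^{2}$
$\sqrt{t{\left(-25 \right)} - -288180} = \sqrt{\left(-25\right)^{2} - -288180} = \sqrt{625 + 288180} = \sqrt{288805}$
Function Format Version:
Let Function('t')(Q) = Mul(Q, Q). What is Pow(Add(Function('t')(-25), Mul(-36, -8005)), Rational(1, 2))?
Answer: Pow(288805, Rational(1, 2)) ≈ 537.41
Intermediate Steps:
Function('t')(Q) = Pow(Q, 2)
Pow(Add(Function('t')(-25), Mul(-36, -8005)), Rational(1, 2)) = Pow(Add(Pow(-25, 2), Mul(-36, -8005)), Rational(1, 2)) = Pow(Add(625, 288180), Rational(1, 2)) = Pow(288805, Rational(1, 2))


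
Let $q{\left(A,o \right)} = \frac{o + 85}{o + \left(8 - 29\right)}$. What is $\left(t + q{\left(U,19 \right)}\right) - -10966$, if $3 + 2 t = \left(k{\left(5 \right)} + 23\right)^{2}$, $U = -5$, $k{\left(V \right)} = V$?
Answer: $\frac{22609}{2} \approx 11305.0$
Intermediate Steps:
$q{\left(A,o \right)} = \frac{85 + o}{-21 + o}$ ($q{\left(A,o \right)} = \frac{85 + o}{o + \left(8 - 29\right)} = \frac{85 + o}{o - 21} = \frac{85 + o}{-21 + o}$)
$t = \frac{781}{2}$ ($t = - \frac{3}{2} + \frac{\left(5 + 23\right)^{2}}{2} = - \frac{3}{2} + \frac{28^{2}}{2} = - \frac{3}{2} + \frac{1}{2} \cdot 784 = - \frac{3}{2} + 392 = \frac{781}{2} \approx 390.5$)
$\left(t + q{\left(U,19 \right)}\right) - -10966 = \left(\frac{781}{2} + \frac{85 + 19}{-21 + 19}\right) - -10966 = \left(\frac{781}{2} + \frac{1}{-2} \cdot 104\right) + 10966 = \left(\frac{781}{2} - 52\right) + 10966 = \frac{677}{2} + 10966 = \frac{22609}{2}$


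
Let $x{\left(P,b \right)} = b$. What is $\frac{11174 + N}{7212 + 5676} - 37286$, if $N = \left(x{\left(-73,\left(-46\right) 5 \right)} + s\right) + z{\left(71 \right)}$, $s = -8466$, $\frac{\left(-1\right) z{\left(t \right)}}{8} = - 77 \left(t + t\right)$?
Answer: $- \frac{240226009}{6444} \approx -37279.0$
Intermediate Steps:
$z{\left(t \right)} = 1232 t$ ($z{\left(t \right)} = - 8 \left(- 77 \left(t + t\right)\right) = - 8 \left(- 77 \cdot 2 t\right) = - 8 \left(- 154 t\right) = 1232 t$)
$N = 78776$ ($N = \left(\left(-46\right) 5 - 8466\right) + 1232 \cdot 71 = \left(-230 - 8466\right) + 87472 = -8696 + 87472 = 78776$)
$\frac{11174 + N}{7212 + 5676} - 37286 = \frac{11174 + 78776}{7212 + 5676} - 37286 = \frac{89950}{12888} - 37286 = 89950 \cdot \frac{1}{12888} - 37286 = \frac{44975}{6444} - 37286 = - \frac{240226009}{6444}$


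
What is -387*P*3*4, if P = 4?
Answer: -18576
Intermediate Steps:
-387*P*3*4 = -387*4*3*4 = -4644*4 = -387*48 = -18576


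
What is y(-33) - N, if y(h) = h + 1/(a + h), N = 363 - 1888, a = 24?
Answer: 13427/9 ≈ 1491.9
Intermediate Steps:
N = -1525
y(h) = h + 1/(24 + h)
y(-33) - N = (1 + (-33)² + 24*(-33))/(24 - 33) - 1*(-1525) = (1 + 1089 - 792)/(-9) + 1525 = -⅑*298 + 1525 = -298/9 + 1525 = 13427/9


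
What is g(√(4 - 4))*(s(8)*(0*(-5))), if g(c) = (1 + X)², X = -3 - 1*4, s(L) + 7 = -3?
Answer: 0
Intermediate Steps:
s(L) = -10 (s(L) = -7 - 3 = -10)
X = -7 (X = -3 - 4 = -7)
g(c) = 36 (g(c) = (1 - 7)² = (-6)² = 36)
g(√(4 - 4))*(s(8)*(0*(-5))) = 36*(-0*(-5)) = 36*(-10*0) = 36*0 = 0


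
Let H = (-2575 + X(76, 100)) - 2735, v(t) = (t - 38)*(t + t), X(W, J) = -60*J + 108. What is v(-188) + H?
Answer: 73774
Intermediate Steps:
X(W, J) = 108 - 60*J
v(t) = 2*t*(-38 + t) (v(t) = (-38 + t)*(2*t) = 2*t*(-38 + t))
H = -11202 (H = (-2575 + (108 - 60*100)) - 2735 = (-2575 + (108 - 6000)) - 2735 = (-2575 - 5892) - 2735 = -8467 - 2735 = -11202)
v(-188) + H = 2*(-188)*(-38 - 188) - 11202 = 2*(-188)*(-226) - 11202 = 84976 - 11202 = 73774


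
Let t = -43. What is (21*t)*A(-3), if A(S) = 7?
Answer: -6321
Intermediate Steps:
(21*t)*A(-3) = (21*(-43))*7 = -903*7 = -6321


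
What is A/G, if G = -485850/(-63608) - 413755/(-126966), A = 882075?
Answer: 356184236964780/4400227957 ≈ 80947.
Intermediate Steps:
G = 22001139785/2019013332 (G = -485850*(-1/63608) - 413755*(-1/126966) = 242925/31804 + 413755/126966 = 22001139785/2019013332 ≈ 10.897)
A/G = 882075/(22001139785/2019013332) = 882075*(2019013332/22001139785) = 356184236964780/4400227957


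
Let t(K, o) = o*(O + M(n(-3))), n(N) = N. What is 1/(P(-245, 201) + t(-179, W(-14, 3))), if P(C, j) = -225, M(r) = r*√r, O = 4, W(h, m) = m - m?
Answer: -1/225 ≈ -0.0044444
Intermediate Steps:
W(h, m) = 0
M(r) = r^(3/2)
t(K, o) = o*(4 - 3*I*√3) (t(K, o) = o*(4 + (-3)^(3/2)) = o*(4 - 3*I*√3))
1/(P(-245, 201) + t(-179, W(-14, 3))) = 1/(-225 + 0*(4 - 3*I*√3)) = 1/(-225 + 0) = 1/(-225) = -1/225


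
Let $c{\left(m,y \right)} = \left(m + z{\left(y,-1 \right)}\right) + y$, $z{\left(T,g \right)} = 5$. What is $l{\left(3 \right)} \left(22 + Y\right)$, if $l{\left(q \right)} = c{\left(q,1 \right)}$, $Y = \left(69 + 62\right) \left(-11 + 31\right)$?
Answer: $23778$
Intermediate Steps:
$Y = 2620$ ($Y = 131 \cdot 20 = 2620$)
$c{\left(m,y \right)} = 5 + m + y$ ($c{\left(m,y \right)} = \left(m + 5\right) + y = \left(5 + m\right) + y = 5 + m + y$)
$l{\left(q \right)} = 6 + q$ ($l{\left(q \right)} = 5 + q + 1 = 6 + q$)
$l{\left(3 \right)} \left(22 + Y\right) = \left(6 + 3\right) \left(22 + 2620\right) = 9 \cdot 2642 = 23778$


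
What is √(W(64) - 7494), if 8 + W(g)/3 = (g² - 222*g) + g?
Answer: I*√37662 ≈ 194.07*I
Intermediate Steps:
W(g) = -24 - 663*g + 3*g² (W(g) = -24 + 3*((g² - 222*g) + g) = -24 + 3*(g² - 221*g) = -24 + (-663*g + 3*g²) = -24 - 663*g + 3*g²)
√(W(64) - 7494) = √((-24 - 663*64 + 3*64²) - 7494) = √((-24 - 42432 + 3*4096) - 7494) = √((-24 - 42432 + 12288) - 7494) = √(-30168 - 7494) = √(-37662) = I*√37662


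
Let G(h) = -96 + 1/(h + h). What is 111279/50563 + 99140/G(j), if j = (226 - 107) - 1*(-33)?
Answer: -1520648554223/1475580029 ≈ -1030.5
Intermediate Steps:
j = 152 (j = 119 + 33 = 152)
G(h) = -96 + 1/(2*h)
111279/50563 + 99140/G(j) = 111279/50563 + 99140/(-96 + (½)/152) = 111279*(1/50563) + 99140/(-96 + (½)*(1/152)) = 111279/50563 + 99140/(-96 + 1/304) = 111279/50563 + 99140/(-29183/304) = 111279/50563 + 99140*(-304/29183) = 111279/50563 - 30138560/29183 = -1520648554223/1475580029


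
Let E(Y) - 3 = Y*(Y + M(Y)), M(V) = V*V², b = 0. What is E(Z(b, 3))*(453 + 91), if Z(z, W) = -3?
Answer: 50592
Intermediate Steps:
M(V) = V³
E(Y) = 3 + Y*(Y + Y³)
E(Z(b, 3))*(453 + 91) = (3 + (-3)² + (-3)⁴)*(453 + 91) = (3 + 9 + 81)*544 = 93*544 = 50592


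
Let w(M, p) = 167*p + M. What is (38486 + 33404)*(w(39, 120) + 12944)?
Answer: 2374023470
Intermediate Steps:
w(M, p) = M + 167*p
(38486 + 33404)*(w(39, 120) + 12944) = (38486 + 33404)*((39 + 167*120) + 12944) = 71890*((39 + 20040) + 12944) = 71890*(20079 + 12944) = 71890*33023 = 2374023470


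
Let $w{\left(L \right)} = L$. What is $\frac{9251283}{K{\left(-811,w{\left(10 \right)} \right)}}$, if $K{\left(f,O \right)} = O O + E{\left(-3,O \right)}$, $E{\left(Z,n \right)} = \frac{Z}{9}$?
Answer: $\frac{27753849}{299} \approx 92822.0$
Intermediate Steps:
$E{\left(Z,n \right)} = \frac{Z}{9}$ ($E{\left(Z,n \right)} = Z \frac{1}{9} = \frac{Z}{9}$)
$K{\left(f,O \right)} = - \frac{1}{3} + O^{2}$ ($K{\left(f,O \right)} = O O + \frac{1}{9} \left(-3\right) = O^{2} - \frac{1}{3} = - \frac{1}{3} + O^{2}$)
$\frac{9251283}{K{\left(-811,w{\left(10 \right)} \right)}} = \frac{9251283}{- \frac{1}{3} + 10^{2}} = \frac{9251283}{- \frac{1}{3} + 100} = \frac{9251283}{\frac{299}{3}} = 9251283 \cdot \frac{3}{299} = \frac{27753849}{299}$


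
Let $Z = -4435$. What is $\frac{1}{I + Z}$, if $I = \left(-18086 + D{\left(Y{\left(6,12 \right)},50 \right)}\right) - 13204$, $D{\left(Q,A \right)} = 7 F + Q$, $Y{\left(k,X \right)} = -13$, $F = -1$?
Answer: $- \frac{1}{35745} \approx -2.7976 \cdot 10^{-5}$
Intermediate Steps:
$D{\left(Q,A \right)} = -7 + Q$ ($D{\left(Q,A \right)} = 7 \left(-1\right) + Q = -7 + Q$)
$I = -31310$ ($I = \left(-18086 - 20\right) - 13204 = -18106 - 13204 = -31310$)
$\frac{1}{I + Z} = \frac{1}{-31310 - 4435} = \frac{1}{-35745} = - \frac{1}{35745}$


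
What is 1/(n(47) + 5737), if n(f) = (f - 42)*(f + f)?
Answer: 1/6207 ≈ 0.00016111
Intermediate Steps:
n(f) = 2*f*(-42 + f) (n(f) = (-42 + f)*(2*f) = 2*f*(-42 + f))
1/(n(47) + 5737) = 1/(2*47*(-42 + 47) + 5737) = 1/(2*47*5 + 5737) = 1/(470 + 5737) = 1/6207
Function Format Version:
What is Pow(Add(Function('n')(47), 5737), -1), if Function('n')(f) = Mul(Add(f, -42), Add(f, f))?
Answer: Rational(1, 6207) ≈ 0.00016111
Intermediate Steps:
Function('n')(f) = Mul(2, f, Add(-42, f)) (Function('n')(f) = Mul(Add(-42, f), Mul(2, f)) = Mul(2, f, Add(-42, f)))
Pow(Add(Function('n')(47), 5737), -1) = Pow(Add(Mul(2, 47, Add(-42, 47)), 5737), -1) = Pow(Add(Mul(2, 47, 5), 5737), -1) = Pow(Add(470, 5737), -1) = Pow(6207, -1) = Rational(1, 6207)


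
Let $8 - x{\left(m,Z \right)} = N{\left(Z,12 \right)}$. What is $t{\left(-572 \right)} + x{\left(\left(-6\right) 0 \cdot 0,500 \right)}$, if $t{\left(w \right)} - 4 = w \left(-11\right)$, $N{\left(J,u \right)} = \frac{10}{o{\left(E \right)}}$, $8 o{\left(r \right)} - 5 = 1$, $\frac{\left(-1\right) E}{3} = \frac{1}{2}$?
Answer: $\frac{18872}{3} \approx 6290.7$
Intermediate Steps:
$E = - \frac{3}{2} \approx -1.5$
$o{\left(r \right)} = \frac{3}{4}$ ($o{\left(r \right)} = \frac{5}{8} + \frac{1}{8} \cdot 1 = \frac{5}{8} + \frac{1}{8} = \frac{3}{4}$)
$N{\left(J,u \right)} = \frac{40}{3}$ ($N{\left(J,u \right)} = \frac{10}{\frac{3}{4}} = 10 \cdot \frac{4}{3} = \frac{40}{3}$)
$x{\left(m,Z \right)} = - \frac{16}{3}$ ($x{\left(m,Z \right)} = 8 - \frac{40}{3} = - \frac{16}{3}$)
$t{\left(w \right)} = 4 - 11 w$ ($t{\left(w \right)} = 4 + w \left(-11\right) = 4 - 11 w$)
$t{\left(-572 \right)} + x{\left(\left(-6\right) 0 \cdot 0,500 \right)} = \left(4 - -6292\right) - \frac{16}{3} = \left(4 + 6292\right) - \frac{16}{3} = 6296 - \frac{16}{3} = \frac{18872}{3}$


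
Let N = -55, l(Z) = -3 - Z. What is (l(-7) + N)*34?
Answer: -1734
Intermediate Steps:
(l(-7) + N)*34 = ((-3 - 1*(-7)) - 55)*34 = ((-3 + 7) - 55)*34 = (4 - 55)*34 = -51*34 = -1734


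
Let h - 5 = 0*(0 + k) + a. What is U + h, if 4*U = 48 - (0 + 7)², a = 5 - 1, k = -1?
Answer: 35/4 ≈ 8.7500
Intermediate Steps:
a = 4
U = -¼ (U = (48 - (0 + 7)²)/4 = (48 - 1*7²)/4 = (48 - 1*49)/4 = (48 - 49)/4 = (¼)*(-1) = -¼ ≈ -0.25000)
h = 9 (h = 5 + (0*(0 - 1) + 4) = 5 + (0*(-1) + 4) = 5 + (0 + 4) = 5 + 4 = 9)
U + h = -¼ + 9 = 35/4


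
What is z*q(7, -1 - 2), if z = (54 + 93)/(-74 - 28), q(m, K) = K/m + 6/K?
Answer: 7/2 ≈ 3.5000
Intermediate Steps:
q(m, K) = 6/K + K/m
z = -49/34 (z = 147/(-102) = 147*(-1/102) = -49/34 ≈ -1.4412)
z*q(7, -1 - 2) = -49*(6/(-1 - 2) + (-1 - 2)/7)/34 = -49*(6/(-3) - 3*⅐)/34 = -49*(6*(-⅓) - 3/7)/34 = -49*(-2 - 3/7)/34 = -49/34*(-17/7) = 7/2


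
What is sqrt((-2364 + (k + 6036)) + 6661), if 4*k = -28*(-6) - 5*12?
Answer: 2*sqrt(2590) ≈ 101.78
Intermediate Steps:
k = 27 (k = (-28*(-6) - 5*12)/4 = (168 - 60)/4 = (1/4)*108 = 27)
sqrt((-2364 + (k + 6036)) + 6661) = sqrt((-2364 + (27 + 6036)) + 6661) = sqrt((-2364 + 6063) + 6661) = sqrt(3699 + 6661) = sqrt(10360) = 2*sqrt(2590)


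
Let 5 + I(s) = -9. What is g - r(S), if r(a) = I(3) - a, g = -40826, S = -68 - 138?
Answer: -41018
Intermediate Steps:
S = -206
I(s) = -14 (I(s) = -5 - 9 = -14)
r(a) = -14 - a
g - r(S) = -40826 - (-14 - 1*(-206)) = -40826 - (-14 + 206) = -40826 - 1*192 = -40826 - 192 = -41018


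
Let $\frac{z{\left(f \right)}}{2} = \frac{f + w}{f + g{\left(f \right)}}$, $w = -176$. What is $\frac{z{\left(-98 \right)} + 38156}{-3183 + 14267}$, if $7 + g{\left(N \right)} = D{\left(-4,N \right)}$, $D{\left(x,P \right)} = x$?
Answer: $\frac{1039888}{302039} \approx 3.4429$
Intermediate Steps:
$g{\left(N \right)} = -11$ ($g{\left(N \right)} = -7 - 4 = -11$)
$z{\left(f \right)} = \frac{2 \left(-176 + f\right)}{-11 + f}$ ($z{\left(f \right)} = 2 \frac{f - 176}{f - 11} = 2 \frac{-176 + f}{-11 + f} = \frac{2 \left(-176 + f\right)}{-11 + f}$)
$\frac{z{\left(-98 \right)} + 38156}{-3183 + 14267} = \frac{\frac{2 \left(-176 - 98\right)}{-11 - 98} + 38156}{-3183 + 14267} = \frac{2 \frac{1}{-109} \left(-274\right) + 38156}{11084} = \left(2 \left(- \frac{1}{109}\right) \left(-274\right) + 38156\right) \frac{1}{11084} = \left(\frac{548}{109} + 38156\right) \frac{1}{11084} = \frac{4159552}{109} \cdot \frac{1}{11084} = \frac{1039888}{302039}$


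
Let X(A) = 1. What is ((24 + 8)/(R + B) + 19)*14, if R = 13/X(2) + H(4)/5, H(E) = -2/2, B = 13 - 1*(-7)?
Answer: 11466/41 ≈ 279.66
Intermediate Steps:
B = 20 (B = 13 + 7 = 20)
H(E) = -1 (H(E) = -2*½ = -1)
R = 64/5 (R = 13/1 - 1/5 = 13*1 - 1*⅕ = 13 - ⅕ = 64/5 ≈ 12.800)
((24 + 8)/(R + B) + 19)*14 = ((24 + 8)/(64/5 + 20) + 19)*14 = (32/(164/5) + 19)*14 = (32*(5/164) + 19)*14 = (40/41 + 19)*14 = (819/41)*14 = 11466/41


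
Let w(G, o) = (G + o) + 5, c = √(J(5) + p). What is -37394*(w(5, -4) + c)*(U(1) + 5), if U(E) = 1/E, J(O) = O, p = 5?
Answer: -1346184 - 224364*√10 ≈ -2.0557e+6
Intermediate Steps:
c = √10 (c = √(5 + 5) = √10 ≈ 3.1623)
w(G, o) = 5 + G + o
-37394*(w(5, -4) + c)*(U(1) + 5) = -37394*((5 + 5 - 4) + √10)*(1/1 + 5) = -37394*(6 + √10)*(1 + 5) = -37394*(6 + √10)*6 = -37394*(36 + 6*√10) = -1346184 - 224364*√10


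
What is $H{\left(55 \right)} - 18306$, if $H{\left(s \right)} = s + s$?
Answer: $-18196$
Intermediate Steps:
$H{\left(s \right)} = 2 s$
$H{\left(55 \right)} - 18306 = 2 \cdot 55 - 18306 = 110 - 18306 = -18196$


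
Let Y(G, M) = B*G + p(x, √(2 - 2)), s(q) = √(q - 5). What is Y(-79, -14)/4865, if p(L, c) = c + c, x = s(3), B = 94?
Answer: -7426/4865 ≈ -1.5264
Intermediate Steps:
s(q) = √(-5 + q)
x = I*√2 (x = √(-5 + 3) = √(-2) = I*√2 ≈ 1.4142*I)
p(L, c) = 2*c
Y(G, M) = 94*G (Y(G, M) = 94*G + 2*√(2 - 2) = 94*G + 2*√0 = 94*G + 2*0 = 94*G + 0 = 94*G)
Y(-79, -14)/4865 = (94*(-79))/4865 = -7426*1/4865 = -7426/4865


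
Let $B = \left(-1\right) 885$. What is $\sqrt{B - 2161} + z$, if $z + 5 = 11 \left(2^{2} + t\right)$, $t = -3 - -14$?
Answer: $160 + i \sqrt{3046} \approx 160.0 + 55.191 i$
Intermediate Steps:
$t = 11$ ($t = -3 + 14 = 11$)
$B = -885$
$z = 160$ ($z = -5 + 11 \left(2^{2} + 11\right) = -5 + 11 \left(4 + 11\right) = -5 + 11 \cdot 15 = -5 + 165 = 160$)
$\sqrt{B - 2161} + z = \sqrt{-885 - 2161} + 160 = \sqrt{-3046} + 160 = i \sqrt{3046} + 160 = 160 + i \sqrt{3046}$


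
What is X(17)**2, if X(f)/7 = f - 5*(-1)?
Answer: 23716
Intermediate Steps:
X(f) = 35 + 7*f (X(f) = 7*(f - 5*(-1)) = 7*(f + 5) = 7*(5 + f) = 35 + 7*f)
X(17)**2 = (35 + 7*17)**2 = (35 + 119)**2 = 154**2 = 23716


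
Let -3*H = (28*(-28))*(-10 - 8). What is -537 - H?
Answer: 4167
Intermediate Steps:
H = -4704 (H = -28*(-28)*(-10 - 8)/3 = -(-784)*(-18)/3 = -⅓*14112 = -4704)
-537 - H = -537 - 1*(-4704) = -537 + 4704 = 4167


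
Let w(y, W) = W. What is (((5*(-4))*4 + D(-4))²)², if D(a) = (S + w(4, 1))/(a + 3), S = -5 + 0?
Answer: 33362176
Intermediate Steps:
S = -5
D(a) = -4/(3 + a) (D(a) = (-5 + 1)/(a + 3) = -4/(3 + a))
(((5*(-4))*4 + D(-4))²)² = (((5*(-4))*4 - 4/(3 - 4))²)² = ((-20*4 - 4/(-1))²)² = ((-80 - 4*(-1))²)² = ((-80 + 4)²)² = ((-76)²)² = 5776² = 33362176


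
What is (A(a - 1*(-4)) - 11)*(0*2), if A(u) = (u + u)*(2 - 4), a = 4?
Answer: 0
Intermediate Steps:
A(u) = -4*u (A(u) = (2*u)*(-2) = -4*u)
(A(a - 1*(-4)) - 11)*(0*2) = (-4*(4 - 1*(-4)) - 11)*(0*2) = (-4*(4 + 4) - 11)*0 = (-4*8 - 11)*0 = (-32 - 11)*0 = -43*0 = 0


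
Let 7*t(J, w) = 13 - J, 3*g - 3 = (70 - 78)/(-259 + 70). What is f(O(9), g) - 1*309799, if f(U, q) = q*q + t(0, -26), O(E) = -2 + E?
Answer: -99596043035/321489 ≈ -3.0980e+5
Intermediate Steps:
g = 575/567 (g = 1 + ((70 - 78)/(-259 + 70))/3 = 1 + (-8/(-189))/3 = 1 + (-8*(-1/189))/3 = 1 + (1/3)*(8/189) = 1 + 8/567 = 575/567 ≈ 1.0141)
t(J, w) = 13/7 - J/7 (t(J, w) = (13 - J)/7 = 13/7 - J/7)
f(U, q) = 13/7 + q**2 (f(U, q) = q*q + (13/7 - 1/7*0) = q**2 + (13/7 + 0) = q**2 + 13/7 = 13/7 + q**2)
f(O(9), g) - 1*309799 = (13/7 + (575/567)**2) - 1*309799 = (13/7 + 330625/321489) - 309799 = 927676/321489 - 309799 = -99596043035/321489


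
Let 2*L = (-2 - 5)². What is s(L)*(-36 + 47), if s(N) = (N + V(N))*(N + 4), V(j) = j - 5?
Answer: 13794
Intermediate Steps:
V(j) = -5 + j
L = 49/2 (L = (-2 - 5)²/2 = (½)*(-7)² = (½)*49 = 49/2 ≈ 24.500)
s(N) = (-5 + 2*N)*(4 + N) (s(N) = (N + (-5 + N))*(N + 4) = (-5 + 2*N)*(4 + N))
s(L)*(-36 + 47) = (-20 + 2*(49/2)² + 3*(49/2))*(-36 + 47) = (-20 + 2*(2401/4) + 147/2)*11 = (-20 + 2401/2 + 147/2)*11 = 1254*11 = 13794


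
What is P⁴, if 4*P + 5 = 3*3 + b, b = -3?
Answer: 1/256 ≈ 0.0039063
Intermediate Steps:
P = ¼ (P = -5/4 + (3*3 - 3)/4 = -5/4 + (9 - 3)/4 = -5/4 + (¼)*6 = -5/4 + 3/2 = ¼ ≈ 0.25000)
P⁴ = (¼)⁴ = 1/256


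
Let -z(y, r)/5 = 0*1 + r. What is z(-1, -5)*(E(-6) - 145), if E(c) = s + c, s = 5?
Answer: -3650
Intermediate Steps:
z(y, r) = -5*r (z(y, r) = -5*(0*1 + r) = -5*(0 + r) = -5*r)
E(c) = 5 + c
z(-1, -5)*(E(-6) - 145) = (-5*(-5))*((5 - 6) - 145) = 25*(-1 - 145) = 25*(-146) = -3650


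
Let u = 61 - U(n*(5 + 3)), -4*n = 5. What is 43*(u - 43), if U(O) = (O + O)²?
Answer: -16426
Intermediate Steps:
n = -5/4 (n = -¼*5 = -5/4 ≈ -1.2500)
U(O) = 4*O² (U(O) = (2*O)² = 4*O²)
u = -339 (u = 61 - 4*(-5*(5 + 3)/4)² = 61 - 4*(-5/4*8)² = 61 - 4*(-10)² = 61 - 4*100 = 61 - 1*400 = 61 - 400 = -339)
43*(u - 43) = 43*(-339 - 43) = 43*(-382) = -16426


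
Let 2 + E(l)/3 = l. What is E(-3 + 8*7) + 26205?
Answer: 26358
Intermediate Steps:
E(l) = -6 + 3*l
E(-3 + 8*7) + 26205 = (-6 + 3*(-3 + 8*7)) + 26205 = (-6 + 3*(-3 + 56)) + 26205 = (-6 + 3*53) + 26205 = (-6 + 159) + 26205 = 153 + 26205 = 26358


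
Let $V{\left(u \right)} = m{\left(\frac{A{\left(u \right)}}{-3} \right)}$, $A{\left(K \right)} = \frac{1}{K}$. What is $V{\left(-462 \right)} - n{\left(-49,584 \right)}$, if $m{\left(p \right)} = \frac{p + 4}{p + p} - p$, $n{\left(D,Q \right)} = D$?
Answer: $\frac{1955299}{693} \approx 2821.5$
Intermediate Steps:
$m{\left(p \right)} = - p + \frac{4 + p}{2 p}$ ($m{\left(p \right)} = \frac{4 + p}{2 p} - p = - p + \frac{4 + p}{2 p}$)
$V{\left(u \right)} = \frac{1}{2} - 6 u + \frac{1}{3 u}$ ($V{\left(u \right)} = \frac{1}{2} - \frac{1}{u \left(-3\right)} + \frac{2}{\frac{1}{u} \frac{1}{-3}} = \frac{1}{2} - \frac{1}{u} \left(- \frac{1}{3}\right) + \frac{2}{\frac{1}{u} \left(- \frac{1}{3}\right)} = \frac{1}{2} - - \frac{1}{3 u} + \frac{2}{\left(- \frac{1}{3}\right) \frac{1}{u}} = \frac{1}{2} + \frac{1}{3 u} + 2 \left(- 3 u\right) = \frac{1}{2} + \frac{1}{3 u} - 6 u = \frac{1}{2} - 6 u + \frac{1}{3 u}$)
$V{\left(-462 \right)} - n{\left(-49,584 \right)} = \left(\frac{1}{2} - -2772 + \frac{1}{3 \left(-462\right)}\right) - -49 = \left(\frac{1}{2} + 2772 + \frac{1}{3} \left(- \frac{1}{462}\right)\right) + 49 = \left(\frac{1}{2} + 2772 - \frac{1}{1386}\right) + 49 = \frac{1921342}{693} + 49 = \frac{1955299}{693}$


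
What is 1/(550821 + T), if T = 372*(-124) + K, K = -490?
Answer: 1/504203 ≈ 1.9833e-6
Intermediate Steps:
T = -46618 (T = 372*(-124) - 490 = -46128 - 490 = -46618)
1/(550821 + T) = 1/(550821 - 46618) = 1/504203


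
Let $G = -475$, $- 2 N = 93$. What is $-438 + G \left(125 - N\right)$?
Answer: $- \frac{163801}{2} \approx -81901.0$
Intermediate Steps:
$N = - \frac{93}{2}$ ($N = \left(- \frac{1}{2}\right) 93 = - \frac{93}{2} \approx -46.5$)
$-438 + G \left(125 - N\right) = -438 - 475 \left(125 - - \frac{93}{2}\right) = -438 - 475 \left(125 + \frac{93}{2}\right) = -438 - \frac{162925}{2} = - \frac{163801}{2}$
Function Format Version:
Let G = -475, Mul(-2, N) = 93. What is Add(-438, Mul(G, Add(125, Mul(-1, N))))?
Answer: Rational(-163801, 2) ≈ -81901.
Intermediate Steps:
N = Rational(-93, 2) (N = Mul(Rational(-1, 2), 93) = Rational(-93, 2) ≈ -46.500)
Add(-438, Mul(G, Add(125, Mul(-1, N)))) = Add(-438, Mul(-475, Add(125, Mul(-1, Rational(-93, 2))))) = Add(-438, Mul(-475, Add(125, Rational(93, 2)))) = Add(-438, Mul(-475, Rational(343, 2))) = Add(-438, Rational(-162925, 2)) = Rational(-163801, 2)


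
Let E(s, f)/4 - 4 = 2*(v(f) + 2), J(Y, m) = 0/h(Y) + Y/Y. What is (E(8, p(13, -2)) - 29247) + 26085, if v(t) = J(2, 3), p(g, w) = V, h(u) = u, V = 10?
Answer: -3122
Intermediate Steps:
p(g, w) = 10
J(Y, m) = 1 (J(Y, m) = 0/Y + Y/Y = 0 + 1 = 1)
v(t) = 1
E(s, f) = 40 (E(s, f) = 16 + 4*(2*(1 + 2)) = 16 + 4*(2*3) = 16 + 4*6 = 16 + 24 = 40)
(E(8, p(13, -2)) - 29247) + 26085 = (40 - 29247) + 26085 = -29207 + 26085 = -3122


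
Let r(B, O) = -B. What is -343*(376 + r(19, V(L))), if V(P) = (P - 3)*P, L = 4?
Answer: -122451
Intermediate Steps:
V(P) = P*(-3 + P) (V(P) = (-3 + P)*P = P*(-3 + P))
-343*(376 + r(19, V(L))) = -343*(376 - 1*19) = -343*(376 - 19) = -343*357 = -122451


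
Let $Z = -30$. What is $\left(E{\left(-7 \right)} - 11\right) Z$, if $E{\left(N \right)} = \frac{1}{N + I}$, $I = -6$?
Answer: $\frac{4320}{13} \approx 332.31$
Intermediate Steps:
$E{\left(N \right)} = \frac{1}{-6 + N}$ ($E{\left(N \right)} = \frac{1}{N - 6} = \frac{1}{-6 + N}$)
$\left(E{\left(-7 \right)} - 11\right) Z = \left(\frac{1}{-6 - 7} - 11\right) \left(-30\right) = \left(\frac{1}{-13} - 11\right) \left(-30\right) = \left(- \frac{1}{13} - 11\right) \left(-30\right) = \left(- \frac{144}{13}\right) \left(-30\right) = \frac{4320}{13}$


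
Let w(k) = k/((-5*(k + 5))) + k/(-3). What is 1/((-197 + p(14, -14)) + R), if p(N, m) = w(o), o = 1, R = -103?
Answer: -30/9011 ≈ -0.0033293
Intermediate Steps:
w(k) = -k/3 + k/(-25 - 5*k) (w(k) = k/((-5*(5 + k))) + k*(-⅓) = k/(-25 - 5*k) - k/3 = -k/3 + k/(-25 - 5*k))
p(N, m) = -11/30 (p(N, m) = -1*1*(28 + 5*1)/(75 + 15*1) = -1*1*(28 + 5)/(75 + 15) = -1*1*33/90 = -1*1*1/90*33 = -11/30)
1/((-197 + p(14, -14)) + R) = 1/((-197 - 11/30) - 103) = 1/(-5921/30 - 103) = 1/(-9011/30) = -30/9011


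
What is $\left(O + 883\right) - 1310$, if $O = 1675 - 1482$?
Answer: $-234$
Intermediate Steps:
$O = 193$
$\left(O + 883\right) - 1310 = \left(193 + 883\right) - 1310 = 1076 - 1310 = -234$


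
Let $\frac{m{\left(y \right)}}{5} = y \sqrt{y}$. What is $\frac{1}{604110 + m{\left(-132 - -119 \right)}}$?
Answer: $\frac{9294}{5614599185} + \frac{i \sqrt{13}}{5614599185} \approx 1.6553 \cdot 10^{-6} + 6.4217 \cdot 10^{-10} i$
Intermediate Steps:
$m{\left(y \right)} = 5 y^{\frac{3}{2}}$ ($m{\left(y \right)} = 5 y \sqrt{y} = 5 y^{\frac{3}{2}}$)
$\frac{1}{604110 + m{\left(-132 - -119 \right)}} = \frac{1}{604110 + 5 \left(-132 - -119\right)^{\frac{3}{2}}} = \frac{1}{604110 + 5 \left(-132 + 119\right)^{\frac{3}{2}}} = \frac{1}{604110 + 5 \left(-13\right)^{\frac{3}{2}}} = \frac{1}{604110 + 5 \left(- 13 i \sqrt{13}\right)} = \frac{1}{604110 - 65 i \sqrt{13}}$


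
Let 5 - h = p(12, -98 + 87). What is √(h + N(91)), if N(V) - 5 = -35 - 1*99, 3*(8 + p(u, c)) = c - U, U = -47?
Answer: 8*I*√2 ≈ 11.314*I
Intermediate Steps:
p(u, c) = 23/3 + c/3 (p(u, c) = -8 + (c - 1*(-47))/3 = -8 + (c + 47)/3 = -8 + (47 + c)/3 = -8 + (47/3 + c/3) = 23/3 + c/3)
h = 1 (h = 5 - (23/3 + (-98 + 87)/3) = 5 - (23/3 + (⅓)*(-11)) = 5 - (23/3 - 11/3) = 5 - 1*4 = 5 - 4 = 1)
N(V) = -129 (N(V) = 5 + (-35 - 1*99) = 5 + (-35 - 99) = 5 - 134 = -129)
√(h + N(91)) = √(1 - 129) = √(-128) = 8*I*√2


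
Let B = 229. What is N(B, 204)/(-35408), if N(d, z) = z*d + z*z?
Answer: -22083/8852 ≈ -2.4947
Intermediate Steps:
N(d, z) = z**2 + d*z (N(d, z) = d*z + z**2 = z**2 + d*z)
N(B, 204)/(-35408) = (204*(229 + 204))/(-35408) = (204*433)*(-1/35408) = 88332*(-1/35408) = -22083/8852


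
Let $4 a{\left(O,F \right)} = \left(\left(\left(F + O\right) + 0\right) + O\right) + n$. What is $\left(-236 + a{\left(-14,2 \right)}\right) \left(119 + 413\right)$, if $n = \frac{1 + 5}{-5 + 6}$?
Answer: $-128212$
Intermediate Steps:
$n = 6$ ($n = \frac{6}{1} = 6 \cdot 1 = 6$)
$a{\left(O,F \right)} = \frac{3}{2} + \frac{O}{2} + \frac{F}{4}$ ($a{\left(O,F \right)} = \frac{\left(\left(\left(F + O\right) + 0\right) + O\right) + 6}{4} = \frac{\left(\left(F + O\right) + O\right) + 6}{4} = \frac{\left(F + 2 O\right) + 6}{4} = \frac{6 + F + 2 O}{4} = \frac{3}{2} + \frac{O}{2} + \frac{F}{4}$)
$\left(-236 + a{\left(-14,2 \right)}\right) \left(119 + 413\right) = \left(-236 + \left(\frac{3}{2} + \frac{1}{2} \left(-14\right) + \frac{1}{4} \cdot 2\right)\right) \left(119 + 413\right) = \left(-236 + \left(\frac{3}{2} - 7 + \frac{1}{2}\right)\right) 532 = \left(-236 - 5\right) 532 = \left(-241\right) 532 = -128212$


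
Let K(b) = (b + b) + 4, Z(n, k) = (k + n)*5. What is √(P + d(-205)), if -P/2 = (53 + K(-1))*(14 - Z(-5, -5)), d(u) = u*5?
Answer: I*√8065 ≈ 89.805*I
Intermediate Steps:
Z(n, k) = 5*k + 5*n
K(b) = 4 + 2*b (K(b) = 2*b + 4 = 4 + 2*b)
d(u) = 5*u
P = -7040 (P = -2*(53 + (4 + 2*(-1)))*(14 - (5*(-5) + 5*(-5))) = -2*(53 + (4 - 2))*(14 - (-25 - 25)) = -2*(53 + 2)*(14 - 1*(-50)) = -110*(14 + 50) = -110*64 = -2*3520 = -7040)
√(P + d(-205)) = √(-7040 + 5*(-205)) = √(-7040 - 1025) = √(-8065) = I*√8065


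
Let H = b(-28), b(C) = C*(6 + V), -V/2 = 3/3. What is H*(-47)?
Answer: 5264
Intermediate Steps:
V = -2 (V = -6/3 = -2*1 = -2)
b(C) = 4*C (b(C) = C*(6 - 2) = C*4 = 4*C)
H = -112 (H = 4*(-28) = -112)
H*(-47) = -112*(-47) = 5264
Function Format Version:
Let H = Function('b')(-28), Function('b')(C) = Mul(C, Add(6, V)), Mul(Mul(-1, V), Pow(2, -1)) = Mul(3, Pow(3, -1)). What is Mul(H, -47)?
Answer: 5264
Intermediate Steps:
V = -2 (V = Mul(-2, Mul(3, Pow(3, -1))) = Mul(-2, Mul(3, Rational(1, 3))) = Mul(-2, 1) = -2)
Function('b')(C) = Mul(4, C) (Function('b')(C) = Mul(C, Add(6, -2)) = Mul(C, 4) = Mul(4, C))
H = -112 (H = Mul(4, -28) = -112)
Mul(H, -47) = Mul(-112, -47) = 5264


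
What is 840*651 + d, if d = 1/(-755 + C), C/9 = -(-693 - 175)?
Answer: 3859049881/7057 ≈ 5.4684e+5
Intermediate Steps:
C = 7812 (C = 9*(-(-693 - 175)) = 9*(-1*(-868)) = 9*868 = 7812)
d = 1/7057 (d = 1/(-755 + 7812) = 1/7057 ≈ 0.00014170)
840*651 + d = 840*651 + 1/7057 = 546840 + 1/7057 = 3859049881/7057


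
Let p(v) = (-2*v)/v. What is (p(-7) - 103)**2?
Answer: 11025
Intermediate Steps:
p(v) = -2
(p(-7) - 103)**2 = (-2 - 103)**2 = (-105)**2 = 11025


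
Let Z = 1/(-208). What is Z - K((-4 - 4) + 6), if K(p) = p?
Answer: 415/208 ≈ 1.9952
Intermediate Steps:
Z = -1/208 ≈ -0.0048077
Z - K((-4 - 4) + 6) = -1/208 - ((-4 - 4) + 6) = -1/208 - (-8 + 6) = -1/208 - 1*(-2) = -1/208 + 2 = 415/208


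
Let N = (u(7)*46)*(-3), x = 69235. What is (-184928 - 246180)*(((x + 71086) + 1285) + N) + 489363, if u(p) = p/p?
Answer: -60987497181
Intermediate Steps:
u(p) = 1
N = -138 (N = (1*46)*(-3) = 46*(-3) = -138)
(-184928 - 246180)*(((x + 71086) + 1285) + N) + 489363 = (-184928 - 246180)*(((69235 + 71086) + 1285) - 138) + 489363 = -431108*((140321 + 1285) - 138) + 489363 = -431108*(141606 - 138) + 489363 = -431108*141468 + 489363 = -60987986544 + 489363 = -60987497181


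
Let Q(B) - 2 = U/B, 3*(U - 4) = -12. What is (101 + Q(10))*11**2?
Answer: 12463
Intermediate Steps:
U = 0 (U = 4 + (1/3)*(-12) = 4 - 4 = 0)
Q(B) = 2 (Q(B) = 2 + 0/B = 2 + 0 = 2)
(101 + Q(10))*11**2 = (101 + 2)*11**2 = 103*121 = 12463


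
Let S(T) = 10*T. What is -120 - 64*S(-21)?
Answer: 13320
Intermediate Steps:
-120 - 64*S(-21) = -120 - 640*(-21) = -120 - 64*(-210) = -120 + 13440 = 13320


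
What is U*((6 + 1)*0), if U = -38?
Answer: 0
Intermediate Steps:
U*((6 + 1)*0) = -38*(6 + 1)*0 = -266*0 = -38*0 = 0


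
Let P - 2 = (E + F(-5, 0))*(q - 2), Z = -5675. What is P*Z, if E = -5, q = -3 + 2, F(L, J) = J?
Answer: -96475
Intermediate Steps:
q = -1
P = 17 (P = 2 + (-5 + 0)*(-1 - 2) = 2 - 5*(-3) = 2 + 15 = 17)
P*Z = 17*(-5675) = -96475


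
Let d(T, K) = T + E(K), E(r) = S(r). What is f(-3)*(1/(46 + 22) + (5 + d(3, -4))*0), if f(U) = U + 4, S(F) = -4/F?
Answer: 1/68 ≈ 0.014706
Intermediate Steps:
f(U) = 4 + U
E(r) = -4/r
d(T, K) = T - 4/K
f(-3)*(1/(46 + 22) + (5 + d(3, -4))*0) = (4 - 3)*(1/(46 + 22) + (5 + (3 - 4/(-4)))*0) = 1*(1/68 + (5 + (3 - 4*(-¼)))*0) = 1*(1/68 + (5 + (3 + 1))*0) = 1*(1/68 + (5 + 4)*0) = 1*(1/68 + 9*0) = 1*(1/68 + 0) = 1*(1/68) = 1/68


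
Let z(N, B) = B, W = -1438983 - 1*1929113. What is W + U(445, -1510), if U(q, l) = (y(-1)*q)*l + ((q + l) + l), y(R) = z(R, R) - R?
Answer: -3370671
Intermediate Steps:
W = -3368096 (W = -1438983 - 1929113 = -3368096)
y(R) = 0 (y(R) = R - R = 0)
U(q, l) = q + 2*l (U(q, l) = (0*q)*l + ((q + l) + l) = 0*l + ((l + q) + l) = 0 + (q + 2*l) = q + 2*l)
W + U(445, -1510) = -3368096 + (445 + 2*(-1510)) = -3368096 + (445 - 3020) = -3368096 - 2575 = -3370671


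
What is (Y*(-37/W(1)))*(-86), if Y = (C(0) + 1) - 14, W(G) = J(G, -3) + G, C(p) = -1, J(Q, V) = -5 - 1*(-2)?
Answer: 22274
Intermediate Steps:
J(Q, V) = -3 (J(Q, V) = -5 + 2 = -3)
W(G) = -3 + G
Y = -14 (Y = (-1 + 1) - 14 = 0 - 14 = -14)
(Y*(-37/W(1)))*(-86) = -(-518)/(-3 + 1)*(-86) = -(-518)/(-2)*(-86) = -(-518)*(-1)/2*(-86) = -14*37/2*(-86) = -259*(-86) = 22274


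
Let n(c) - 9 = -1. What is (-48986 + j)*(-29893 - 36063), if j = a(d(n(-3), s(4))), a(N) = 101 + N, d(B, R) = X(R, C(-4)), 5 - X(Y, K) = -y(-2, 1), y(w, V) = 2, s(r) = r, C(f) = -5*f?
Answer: 3223797368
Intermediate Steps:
n(c) = 8 (n(c) = 9 - 1 = 8)
X(Y, K) = 7 (X(Y, K) = 5 - (-1)*2 = 5 - 1*(-2) = 5 + 2 = 7)
d(B, R) = 7
j = 108 (j = 101 + 7 = 108)
(-48986 + j)*(-29893 - 36063) = (-48986 + 108)*(-29893 - 36063) = -48878*(-65956) = 3223797368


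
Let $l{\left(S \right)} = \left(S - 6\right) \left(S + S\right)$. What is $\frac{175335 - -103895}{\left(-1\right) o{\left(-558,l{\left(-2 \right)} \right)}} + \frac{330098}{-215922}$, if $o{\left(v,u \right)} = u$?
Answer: $- \frac{15075615799}{1727376} \approx -8727.5$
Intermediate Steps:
$l{\left(S \right)} = 2 S \left(-6 + S\right)$ ($l{\left(S \right)} = \left(-6 + S\right) 2 S = 2 S \left(-6 + S\right)$)
$\frac{175335 - -103895}{\left(-1\right) o{\left(-558,l{\left(-2 \right)} \right)}} + \frac{330098}{-215922} = \frac{175335 - -103895}{\left(-1\right) 2 \left(-2\right) \left(-6 - 2\right)} + \frac{330098}{-215922} = \frac{175335 + 103895}{\left(-1\right) 2 \left(-2\right) \left(-8\right)} + 330098 \left(- \frac{1}{215922}\right) = \frac{279230}{\left(-1\right) 32} - \frac{165049}{107961} = \frac{279230}{-32} - \frac{165049}{107961} = 279230 \left(- \frac{1}{32}\right) - \frac{165049}{107961} = - \frac{139615}{16} - \frac{165049}{107961} = - \frac{15075615799}{1727376}$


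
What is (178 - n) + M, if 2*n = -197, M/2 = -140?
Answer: -7/2 ≈ -3.5000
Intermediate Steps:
M = -280 (M = 2*(-140) = -280)
n = -197/2 (n = (1/2)*(-197) = -197/2 ≈ -98.500)
(178 - n) + M = (178 - 1*(-197/2)) - 280 = (178 + 197/2) - 280 = 553/2 - 280 = -7/2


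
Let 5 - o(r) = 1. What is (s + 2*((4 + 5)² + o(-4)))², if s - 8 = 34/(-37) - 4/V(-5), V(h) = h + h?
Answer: 1078071556/34225 ≈ 31500.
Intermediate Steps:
V(h) = 2*h
o(r) = 4 (o(r) = 5 - 1*1 = 5 - 1 = 4)
s = 1384/185 (s = 8 + (34/(-37) - 4/(2*(-5))) = 8 + (34*(-1/37) - 4/(-10)) = 8 + (-34/37 - 4*(-⅒)) = 8 + (-34/37 + ⅖) = 8 - 96/185 = 1384/185 ≈ 7.4811)
(s + 2*((4 + 5)² + o(-4)))² = (1384/185 + 2*((4 + 5)² + 4))² = (1384/185 + 2*(9² + 4))² = (1384/185 + 2*(81 + 4))² = (1384/185 + 2*85)² = (1384/185 + 170)² = (32834/185)² = 1078071556/34225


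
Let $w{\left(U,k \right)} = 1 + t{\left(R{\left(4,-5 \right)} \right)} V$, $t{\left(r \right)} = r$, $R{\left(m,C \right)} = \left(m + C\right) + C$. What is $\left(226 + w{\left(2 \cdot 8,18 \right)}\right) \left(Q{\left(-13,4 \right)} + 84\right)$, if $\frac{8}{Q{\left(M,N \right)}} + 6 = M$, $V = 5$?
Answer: $\frac{312836}{19} \approx 16465.0$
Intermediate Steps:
$R{\left(m,C \right)} = m + 2 C$ ($R{\left(m,C \right)} = \left(C + m\right) + C = m + 2 C$)
$Q{\left(M,N \right)} = \frac{8}{-6 + M}$
$w{\left(U,k \right)} = -29$ ($w{\left(U,k \right)} = 1 + \left(4 + 2 \left(-5\right)\right) 5 = 1 + \left(4 - 10\right) 5 = 1 - 30 = -29$)
$\left(226 + w{\left(2 \cdot 8,18 \right)}\right) \left(Q{\left(-13,4 \right)} + 84\right) = \left(226 - 29\right) \left(\frac{8}{-6 - 13} + 84\right) = 197 \left(\frac{8}{-19} + 84\right) = 197 \left(8 \left(- \frac{1}{19}\right) + 84\right) = 197 \left(- \frac{8}{19} + 84\right) = 197 \cdot \frac{1588}{19} = \frac{312836}{19}$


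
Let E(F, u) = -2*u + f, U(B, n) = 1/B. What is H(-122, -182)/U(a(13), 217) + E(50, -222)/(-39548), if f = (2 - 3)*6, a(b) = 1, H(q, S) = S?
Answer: -3599087/19774 ≈ -182.01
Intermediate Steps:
f = -6 (f = -1*6 = -6)
E(F, u) = -6 - 2*u (E(F, u) = -2*u - 6 = -6 - 2*u)
H(-122, -182)/U(a(13), 217) + E(50, -222)/(-39548) = -182/(1/1) + (-6 - 2*(-222))/(-39548) = -182/1 + (-6 + 444)*(-1/39548) = -182*1 + 438*(-1/39548) = -182 - 219/19774 = -3599087/19774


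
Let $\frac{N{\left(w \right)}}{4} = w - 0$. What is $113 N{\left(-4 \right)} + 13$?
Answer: $-1795$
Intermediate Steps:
$N{\left(w \right)} = 4 w$ ($N{\left(w \right)} = 4 \left(w - 0\right) = 4 \left(w + 0\right) = 4 w$)
$113 N{\left(-4 \right)} + 13 = 113 \cdot 4 \left(-4\right) + 13 = 113 \left(-16\right) + 13 = -1808 + 13 = -1795$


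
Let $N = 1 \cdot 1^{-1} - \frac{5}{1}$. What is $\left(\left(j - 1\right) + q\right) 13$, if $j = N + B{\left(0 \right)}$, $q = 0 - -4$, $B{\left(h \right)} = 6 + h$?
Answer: $65$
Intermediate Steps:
$N = -4$ ($N = 1 \cdot 1 - 5 = 1 - 5 = -4$)
$q = 4$ ($q = 0 + 4 = 4$)
$j = 2$ ($j = -4 + \left(6 + 0\right) = -4 + 6 = 2$)
$\left(\left(j - 1\right) + q\right) 13 = \left(\left(2 - 1\right) + 4\right) 13 = \left(1 + 4\right) 13 = 5 \cdot 13 = 65$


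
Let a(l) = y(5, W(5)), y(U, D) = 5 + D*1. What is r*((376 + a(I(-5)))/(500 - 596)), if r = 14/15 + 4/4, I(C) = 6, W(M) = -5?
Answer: -1363/180 ≈ -7.5722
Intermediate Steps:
y(U, D) = 5 + D
r = 29/15 (r = 14*(1/15) + 4*(¼) = 14/15 + 1 = 29/15 ≈ 1.9333)
a(l) = 0 (a(l) = 5 - 5 = 0)
r*((376 + a(I(-5)))/(500 - 596)) = 29*((376 + 0)/(500 - 596))/15 = 29*(376/(-96))/15 = 29*(376*(-1/96))/15 = (29/15)*(-47/12) = -1363/180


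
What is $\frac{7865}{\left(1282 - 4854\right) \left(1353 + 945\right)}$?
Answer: $- \frac{7865}{8208456} \approx -0.00095816$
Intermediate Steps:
$\frac{7865}{\left(1282 - 4854\right) \left(1353 + 945\right)} = \frac{7865}{\left(-3572\right) 2298} = \frac{7865}{-8208456} = 7865 \left(- \frac{1}{8208456}\right) = - \frac{7865}{8208456}$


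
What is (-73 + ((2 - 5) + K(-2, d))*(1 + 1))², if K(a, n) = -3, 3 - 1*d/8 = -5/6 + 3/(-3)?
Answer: 7225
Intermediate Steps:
d = 116/3 (d = 24 - 8*(-5/6 + 3/(-3)) = 24 - 8*(-5*⅙ + 3*(-⅓)) = 24 - 8*(-⅚ - 1) = 24 - 8*(-11/6) = 24 + 44/3 = 116/3 ≈ 38.667)
(-73 + ((2 - 5) + K(-2, d))*(1 + 1))² = (-73 + ((2 - 5) - 3)*(1 + 1))² = (-73 + (-3 - 3)*2)² = (-73 - 6*2)² = (-73 - 12)² = (-85)² = 7225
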